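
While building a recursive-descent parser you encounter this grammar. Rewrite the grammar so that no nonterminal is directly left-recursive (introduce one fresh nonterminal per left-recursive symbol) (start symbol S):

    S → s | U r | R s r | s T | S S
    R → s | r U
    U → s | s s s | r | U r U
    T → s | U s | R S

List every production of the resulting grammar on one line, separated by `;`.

S → s S' | U r S' | R s r S' | s T S'; R → s | r U; U → s U' | s s s U' | r U'; T → s | U s | R S; S' → S S' | ε; U' → r U U' | ε

S, U are directly left-recursive.
For S: α = {S}, β = {s, U r, R s r, s T}. Rewrite as S → β S' and S' → α S' | ε.
For U: α = {r U}, β = {s, s s s, r}. Rewrite as U → β U' and U' → α U' | ε.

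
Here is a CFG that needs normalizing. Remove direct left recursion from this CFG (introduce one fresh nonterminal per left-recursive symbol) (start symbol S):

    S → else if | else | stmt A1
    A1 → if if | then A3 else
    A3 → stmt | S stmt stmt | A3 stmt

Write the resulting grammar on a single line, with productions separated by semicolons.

A3 is directly left-recursive.
For A3: α = {stmt}, β = {stmt, S stmt stmt}. Rewrite as A3 → β A3' and A3' → α A3' | ε.

S → else if | else | stmt A1; A1 → if if | then A3 else; A3 → stmt A3' | S stmt stmt A3'; A3' → stmt A3' | ε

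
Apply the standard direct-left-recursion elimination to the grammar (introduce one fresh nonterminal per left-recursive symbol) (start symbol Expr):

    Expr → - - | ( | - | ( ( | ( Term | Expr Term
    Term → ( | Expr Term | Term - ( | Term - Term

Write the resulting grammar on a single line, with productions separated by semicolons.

Expr → - - Expr1 | ( Expr1 | - Expr1 | ( ( Expr1 | ( Term Expr1; Term → ( Term1 | Expr Term Term1; Expr1 → Term Expr1 | ε; Term1 → - ( Term1 | - Term Term1 | ε

Expr, Term are directly left-recursive.
For Expr: α = {Term}, β = {- -, (, -, ( (, ( Term}. Rewrite as Expr → β Expr1 and Expr1 → α Expr1 | ε.
For Term: α = {- (, - Term}, β = {(, Expr Term}. Rewrite as Term → β Term1 and Term1 → α Term1 | ε.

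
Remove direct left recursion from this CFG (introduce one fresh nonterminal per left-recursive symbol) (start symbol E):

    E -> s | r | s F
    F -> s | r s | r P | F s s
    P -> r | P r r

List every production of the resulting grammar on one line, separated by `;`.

Left recursion appears on F, P.
For F: α = {s s}, β = {s, r s, r P}. Rewrite as F → β F' and F' → α F' | ε.
For P: α = {r r}, β = {r}. Rewrite as P → β P' and P' → α P' | ε.

E -> s | r | s F; F -> s F' | r s F' | r P F'; P -> r P'; F' -> s s F' | eps; P' -> r r P' | eps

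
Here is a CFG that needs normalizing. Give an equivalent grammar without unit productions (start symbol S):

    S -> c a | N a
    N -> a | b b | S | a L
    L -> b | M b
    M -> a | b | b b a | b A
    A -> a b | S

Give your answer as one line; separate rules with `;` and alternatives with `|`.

S -> c a | N a; N -> c a | N a | a | b b | a L; L -> b | M b; M -> a | b | b b a | b A; A -> c a | N a | a b

Unit pairs: A ⇒* {S}; N ⇒* {S}.
Replace each nonterminal's rules with the union of the non-unit rules of every nonterminal it unit-derives.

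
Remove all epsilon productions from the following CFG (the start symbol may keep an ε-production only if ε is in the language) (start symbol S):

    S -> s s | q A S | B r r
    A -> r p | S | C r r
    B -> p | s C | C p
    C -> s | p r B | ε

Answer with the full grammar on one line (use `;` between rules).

S -> s s | q A S | B r r; A -> r p | S | C r r | r r; B -> p | s C | s | C p; C -> s | p r B

The nullable symbols are {C}.
ε ∉ L(G), so no ε-production is kept.
For each production, add variants omitting each subset of nullable occurrences: A → C r r gives C r r | r r. B → s C gives s C | s.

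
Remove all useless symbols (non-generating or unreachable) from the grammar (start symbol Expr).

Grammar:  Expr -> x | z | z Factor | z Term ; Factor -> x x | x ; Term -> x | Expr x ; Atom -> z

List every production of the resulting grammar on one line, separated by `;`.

Generating nonterminals: {Atom, Expr, Factor, Term}.
Reachable from Expr after that: {Expr, Factor, Term}.
Removed useless symbols: {Atom} and every production mentioning them.

Expr -> x | z | z Factor | z Term; Factor -> x x | x; Term -> x | Expr x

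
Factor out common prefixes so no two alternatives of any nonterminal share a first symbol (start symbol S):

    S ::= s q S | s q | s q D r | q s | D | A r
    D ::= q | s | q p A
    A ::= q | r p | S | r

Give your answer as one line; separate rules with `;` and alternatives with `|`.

S ::= q s | D | A r | s q S'; D ::= s | q D'; A ::= q | S | r A'; S' ::= S | ε | D r; D' ::= ε | p A; A' ::= p | ε

S has alternatives sharing prefix 's q': factor to S → s q S' with S' → S | ε | D r.
D has alternatives sharing prefix 'q': factor to D → q D' with D' → ε | p A.
A has alternatives sharing prefix 'r': factor to A → r A' with A' → p | ε.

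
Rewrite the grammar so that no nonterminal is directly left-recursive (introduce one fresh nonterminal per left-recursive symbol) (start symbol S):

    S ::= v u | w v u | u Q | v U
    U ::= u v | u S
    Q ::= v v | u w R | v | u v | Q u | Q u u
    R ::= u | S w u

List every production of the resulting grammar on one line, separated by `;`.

Directly left-recursive nonterminal: Q.
For Q: α = {u, u u}, β = {v v, u w R, v, u v}. Rewrite as Q → β Q' and Q' → α Q' | ε.

S ::= v u | w v u | u Q | v U; U ::= u v | u S; Q ::= v v Q' | u w R Q' | v Q' | u v Q'; R ::= u | S w u; Q' ::= u Q' | u u Q' | epsilon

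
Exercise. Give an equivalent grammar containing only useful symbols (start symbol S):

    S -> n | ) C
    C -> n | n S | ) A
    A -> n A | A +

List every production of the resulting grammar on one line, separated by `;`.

S -> n | ) C; C -> n | n S

Generating nonterminals: {C, S}.
Reachable from S after that: {C, S}.
Removed useless symbols: {A} and every production mentioning them.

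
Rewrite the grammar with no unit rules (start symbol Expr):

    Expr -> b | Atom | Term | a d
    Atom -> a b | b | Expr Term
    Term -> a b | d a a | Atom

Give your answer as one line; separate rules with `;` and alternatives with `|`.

Expr -> a b | d a a | b | Expr Term | a d; Atom -> a b | b | Expr Term; Term -> a b | d a a | b | Expr Term

Unit pairs: Expr ⇒* {Atom, Term}; Term ⇒* {Atom}.
For each unit pair (A, B), copy every non-unit production of B to A, then drop all unit productions.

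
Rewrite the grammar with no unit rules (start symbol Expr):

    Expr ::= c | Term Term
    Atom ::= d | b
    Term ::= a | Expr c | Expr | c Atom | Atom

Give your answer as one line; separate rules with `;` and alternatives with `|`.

Unit pairs: Term ⇒* {Atom, Expr}.
For every A with A ⇒* B via unit rules, add B's non-unit alternatives to A; then delete every rule of the form X → Y.

Expr ::= c | Term Term; Atom ::= d | b; Term ::= a | Expr c | c Atom | d | b | c | Term Term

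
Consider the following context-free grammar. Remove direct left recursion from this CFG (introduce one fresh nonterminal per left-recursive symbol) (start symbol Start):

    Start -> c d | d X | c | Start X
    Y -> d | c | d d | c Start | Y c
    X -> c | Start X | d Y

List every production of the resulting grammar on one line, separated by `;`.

Start -> c d Start1 | d X Start1 | c Start1; Y -> d Y1 | c Y1 | d d Y1 | c Start Y1; X -> c | Start X | d Y; Start1 -> X Start1 | ε; Y1 -> c Y1 | ε

Left recursion appears on Start, Y.
For Start: α = {X}, β = {c d, d X, c}. Rewrite as Start → β Start1 and Start1 → α Start1 | ε.
For Y: α = {c}, β = {d, c, d d, c Start}. Rewrite as Y → β Y1 and Y1 → α Y1 | ε.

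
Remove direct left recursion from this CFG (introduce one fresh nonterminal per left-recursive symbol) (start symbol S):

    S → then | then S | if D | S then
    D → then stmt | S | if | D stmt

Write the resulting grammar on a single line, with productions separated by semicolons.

S → then S' | then S S' | if D S'; D → then stmt D' | S D' | if D'; S' → then S' | ε; D' → stmt D' | ε

Directly left-recursive nonterminals: S, D.
For S: α = {then}, β = {then, then S, if D}. Rewrite as S → β S' and S' → α S' | ε.
For D: α = {stmt}, β = {then stmt, S, if}. Rewrite as D → β D' and D' → α D' | ε.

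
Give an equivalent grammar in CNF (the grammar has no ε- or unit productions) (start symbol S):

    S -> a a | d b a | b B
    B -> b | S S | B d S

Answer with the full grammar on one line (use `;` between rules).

S -> X1 X1 | X2 Y1 | X3 B; B -> b | S S | B Y2; X1 -> a; X2 -> d; X3 -> b; Y1 -> X3 X1; Y2 -> X2 S

Introduce a nonterminal for each terminal appearing in a rule of length ≥ 2: X1 → a, X2 → d, X3 → b.
Binarize each right-hand side of length ≥ 3 by chaining fresh nonterminals (Y1, Y2, …): affected rules were S → X2 X3 X1; B → B X2 S.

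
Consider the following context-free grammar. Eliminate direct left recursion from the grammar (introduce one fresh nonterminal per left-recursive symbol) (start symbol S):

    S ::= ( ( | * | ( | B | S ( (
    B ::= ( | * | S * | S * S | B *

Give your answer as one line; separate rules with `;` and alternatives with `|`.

S ::= ( ( S' | * S' | ( S' | B S'; B ::= ( B' | * B' | S * B' | S * S B'; S' ::= ( ( S' | ε; B' ::= * B' | ε

Directly left-recursive nonterminals: S, B.
For S: α = {( (}, β = {( (, *, (, B}. Rewrite as S → β S' and S' → α S' | ε.
For B: α = {*}, β = {(, *, S *, S * S}. Rewrite as B → β B' and B' → α B' | ε.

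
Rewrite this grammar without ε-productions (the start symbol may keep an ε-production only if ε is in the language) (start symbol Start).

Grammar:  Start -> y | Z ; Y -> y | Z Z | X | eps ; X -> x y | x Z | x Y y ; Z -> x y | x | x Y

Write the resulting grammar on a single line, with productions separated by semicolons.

Nullable nonterminals: {Y}.
ε ∉ L(G), so no ε-production is kept.

Start -> y | Z; Y -> y | Z Z | X; X -> x y | x Z | x Y y; Z -> x y | x | x Y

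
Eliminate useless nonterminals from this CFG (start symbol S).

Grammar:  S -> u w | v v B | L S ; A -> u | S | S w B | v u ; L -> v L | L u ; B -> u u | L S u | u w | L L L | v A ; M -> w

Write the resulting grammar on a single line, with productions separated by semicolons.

Generating nonterminals: {A, B, M, S}.
Reachable from S after that: {A, B, S}.
Removed useless symbols: {L, M} and every production mentioning them.

S -> u w | v v B; A -> u | S | S w B | v u; B -> u u | u w | v A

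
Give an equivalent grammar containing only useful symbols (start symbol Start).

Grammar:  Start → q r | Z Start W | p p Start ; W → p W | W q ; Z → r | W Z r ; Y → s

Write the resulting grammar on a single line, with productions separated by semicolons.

Generating nonterminals: {Start, Y, Z}.
Reachable from Start after that: {Start}.
Removed useless symbols: {W, Y, Z} and every production mentioning them.

Start → q r | p p Start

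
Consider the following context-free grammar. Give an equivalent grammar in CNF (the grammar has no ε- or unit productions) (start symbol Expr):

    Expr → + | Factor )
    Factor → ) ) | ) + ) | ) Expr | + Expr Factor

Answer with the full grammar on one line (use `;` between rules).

Expr → + | Factor X1; Factor → X1 X1 | X1 Y1 | X1 Expr | X2 Y2; X1 → ); X2 → +; Y1 → X2 X1; Y2 → Expr Factor

Introduce a nonterminal for each terminal appearing in a rule of length ≥ 2: X1 → ), X2 → +.
Binarize each right-hand side of length ≥ 3 by chaining fresh nonterminals (Y1, Y2, …): affected rules were Factor → X1 X2 X1; Factor → X2 Expr Factor.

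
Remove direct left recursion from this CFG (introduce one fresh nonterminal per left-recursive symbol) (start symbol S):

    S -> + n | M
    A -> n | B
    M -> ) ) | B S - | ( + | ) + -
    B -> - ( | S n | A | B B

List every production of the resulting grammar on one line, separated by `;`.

S -> + n | M; A -> n | B; M -> ) ) | B S - | ( + | ) + -; B -> - ( B' | S n B' | A B'; B' -> B B' | eps

B is directly left-recursive.
For B: α = {B}, β = {- (, S n, A}. Rewrite as B → β B' and B' → α B' | ε.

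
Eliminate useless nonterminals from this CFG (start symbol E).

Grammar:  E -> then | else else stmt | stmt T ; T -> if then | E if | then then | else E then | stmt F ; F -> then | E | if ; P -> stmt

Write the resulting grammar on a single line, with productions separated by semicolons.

E -> then | else else stmt | stmt T; T -> if then | E if | then then | else E then | stmt F; F -> then | E | if

Generating nonterminals: {E, F, P, T}.
Reachable from E after that: {E, F, T}.
Removed useless symbols: {P} and every production mentioning them.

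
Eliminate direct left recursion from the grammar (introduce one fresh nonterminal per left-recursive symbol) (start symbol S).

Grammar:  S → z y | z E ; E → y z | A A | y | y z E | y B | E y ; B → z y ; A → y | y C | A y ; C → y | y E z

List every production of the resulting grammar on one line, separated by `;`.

E, A are directly left-recursive.
For E: α = {y}, β = {y z, A A, y, y z E, y B}. Rewrite as E → β E' and E' → α E' | ε.
For A: α = {y}, β = {y, y C}. Rewrite as A → β A' and A' → α A' | ε.

S → z y | z E; E → y z E' | A A E' | y E' | y z E E' | y B E'; B → z y; A → y A' | y C A'; C → y | y E z; E' → y E' | ε; A' → y A' | ε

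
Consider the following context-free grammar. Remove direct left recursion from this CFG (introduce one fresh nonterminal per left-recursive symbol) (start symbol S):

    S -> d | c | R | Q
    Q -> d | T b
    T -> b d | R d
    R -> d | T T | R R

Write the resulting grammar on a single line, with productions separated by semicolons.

S -> d | c | R | Q; Q -> d | T b; T -> b d | R d; R -> d R' | T T R'; R' -> R R' | eps

R is directly left-recursive.
For R: α = {R}, β = {d, T T}. Rewrite as R → β R' and R' → α R' | ε.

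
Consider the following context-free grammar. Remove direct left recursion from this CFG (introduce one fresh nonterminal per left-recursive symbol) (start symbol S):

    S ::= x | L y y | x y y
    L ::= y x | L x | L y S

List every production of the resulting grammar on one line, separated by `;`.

L is directly left-recursive.
For L: α = {x, y S}, β = {y x}. Rewrite as L → β L' and L' → α L' | ε.

S ::= x | L y y | x y y; L ::= y x L'; L' ::= x L' | y S L' | ε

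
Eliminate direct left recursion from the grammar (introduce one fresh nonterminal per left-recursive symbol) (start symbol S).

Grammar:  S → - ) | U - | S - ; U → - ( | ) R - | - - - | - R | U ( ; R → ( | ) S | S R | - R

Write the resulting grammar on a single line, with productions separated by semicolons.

S, U are directly left-recursive.
For S: α = {-}, β = {- ), U -}. Rewrite as S → β S' and S' → α S' | ε.
For U: α = {(}, β = {- (, ) R -, - - -, - R}. Rewrite as U → β U' and U' → α U' | ε.

S → - ) S' | U - S'; U → - ( U' | ) R - U' | - - - U' | - R U'; R → ( | ) S | S R | - R; S' → - S' | ε; U' → ( U' | ε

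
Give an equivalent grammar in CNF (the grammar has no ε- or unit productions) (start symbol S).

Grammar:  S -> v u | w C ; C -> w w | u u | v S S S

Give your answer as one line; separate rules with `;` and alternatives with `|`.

Introduce a nonterminal for each terminal appearing in a rule of length ≥ 2: X1 → v, X2 → u, X3 → w.
Binarize each right-hand side of length ≥ 3 by chaining fresh nonterminals (Y1, Y2, …): affected rules were C → X1 S S S.

S -> X1 X2 | X3 C; C -> X3 X3 | X2 X2 | X1 Y1; X1 -> v; X2 -> u; X3 -> w; Y1 -> S Y2; Y2 -> S S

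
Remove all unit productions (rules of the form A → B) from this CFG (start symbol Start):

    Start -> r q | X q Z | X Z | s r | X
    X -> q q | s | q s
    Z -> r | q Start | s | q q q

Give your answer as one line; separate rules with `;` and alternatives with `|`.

Start -> r q | X q Z | X Z | s r | q q | s | q s; X -> q q | s | q s; Z -> r | q Start | s | q q q

Unit pairs: Start ⇒* {X}.
For each unit pair (A, B), copy every non-unit production of B to A, then drop all unit productions.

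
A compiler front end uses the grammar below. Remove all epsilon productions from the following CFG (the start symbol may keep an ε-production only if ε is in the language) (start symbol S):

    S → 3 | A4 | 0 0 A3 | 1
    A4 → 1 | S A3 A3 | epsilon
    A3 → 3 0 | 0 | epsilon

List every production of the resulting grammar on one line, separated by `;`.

S → 3 | A4 | 0 0 A3 | 0 0 | 1 | epsilon; A4 → 1 | S A3 A3 | S A3 | S | A3 A3 | A3; A3 → 3 0 | 0

The nullable symbols are {A3, A4, S}.
ε ∈ L(G) since S is nullable, so keep S → ε.
Add the nullable-subset variants: S → 0 0 A3 gives 0 0 A3 | 0 0. A4 → S A3 A3 gives S A3 A3 | S A3 | S | A3 A3 | A3.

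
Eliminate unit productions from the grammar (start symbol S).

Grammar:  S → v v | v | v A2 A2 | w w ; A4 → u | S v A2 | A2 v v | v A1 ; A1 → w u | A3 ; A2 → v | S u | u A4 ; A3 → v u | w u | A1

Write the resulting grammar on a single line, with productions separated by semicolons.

Unit pairs: A1 ⇒* {A3}; A3 ⇒* {A1}.
For each unit pair (A, B), copy every non-unit production of B to A, then drop all unit productions.

S → v v | v | v A2 A2 | w w; A4 → u | S v A2 | A2 v v | v A1; A1 → w u | v u; A2 → v | S u | u A4; A3 → w u | v u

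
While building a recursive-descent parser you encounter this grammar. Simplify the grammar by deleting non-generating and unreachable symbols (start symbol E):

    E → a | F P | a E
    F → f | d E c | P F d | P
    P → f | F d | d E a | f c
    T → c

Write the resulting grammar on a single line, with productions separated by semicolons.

Generating nonterminals: {E, F, P, T}.
Reachable from E after that: {E, F, P}.
Removed useless symbols: {T} and every production mentioning them.

E → a | F P | a E; F → f | d E c | P F d | P; P → f | F d | d E a | f c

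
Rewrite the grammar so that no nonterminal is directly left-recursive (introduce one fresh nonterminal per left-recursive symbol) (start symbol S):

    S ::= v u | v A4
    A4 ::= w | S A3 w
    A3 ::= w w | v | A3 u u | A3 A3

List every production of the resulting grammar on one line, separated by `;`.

S ::= v u | v A4; A4 ::= w | S A3 w; A3 ::= w w A3' | v A3'; A3' ::= u u A3' | A3 A3' | ε

A3 is directly left-recursive.
For A3: α = {u u, A3}, β = {w w, v}. Rewrite as A3 → β A3' and A3' → α A3' | ε.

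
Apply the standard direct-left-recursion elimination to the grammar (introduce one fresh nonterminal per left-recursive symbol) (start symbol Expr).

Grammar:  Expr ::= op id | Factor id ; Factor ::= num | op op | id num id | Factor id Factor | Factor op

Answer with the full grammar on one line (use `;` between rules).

Left recursion appears on Factor.
For Factor: α = {id Factor, op}, β = {num, op op, id num id}. Rewrite as Factor → β Factor1 and Factor1 → α Factor1 | ε.

Expr ::= op id | Factor id; Factor ::= num Factor1 | op op Factor1 | id num id Factor1; Factor1 ::= id Factor Factor1 | op Factor1 | ε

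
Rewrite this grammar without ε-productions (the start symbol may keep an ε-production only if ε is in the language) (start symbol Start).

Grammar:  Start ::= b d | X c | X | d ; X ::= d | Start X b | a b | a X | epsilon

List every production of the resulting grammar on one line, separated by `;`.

Start ::= b d | X c | c | X | d | epsilon; X ::= d | Start X b | Start b | X b | b | a b | a X | a

Nullable set = {Start, X}.
ε ∈ L(G) since Start is nullable, so keep Start → ε.
Expand every rule over subsets of its nullable positions: Start → X c gives X c | c. X → Start X b gives Start X b | Start b | X b | b. X → a X gives a X | a.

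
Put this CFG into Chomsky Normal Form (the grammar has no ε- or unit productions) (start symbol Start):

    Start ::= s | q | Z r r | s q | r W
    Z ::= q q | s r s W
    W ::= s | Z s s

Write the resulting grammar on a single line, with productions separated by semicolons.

Start ::= s | q | Z Y1 | X2 X3 | X1 W; Z ::= X3 X3 | X2 Y2; W ::= s | Z Y4; X1 ::= r; X2 ::= s; X3 ::= q; Y1 ::= X1 X1; Y2 ::= X1 Y3; Y3 ::= X2 W; Y4 ::= X2 X2

Introduce a nonterminal for each terminal appearing in a rule of length ≥ 2: X1 → r, X2 → s, X3 → q.
Binarize each right-hand side of length ≥ 3 by chaining fresh nonterminals (Y1, Y2, …): affected rules were Start → Z X1 X1; Z → X2 X1 X2 W; W → Z X2 X2.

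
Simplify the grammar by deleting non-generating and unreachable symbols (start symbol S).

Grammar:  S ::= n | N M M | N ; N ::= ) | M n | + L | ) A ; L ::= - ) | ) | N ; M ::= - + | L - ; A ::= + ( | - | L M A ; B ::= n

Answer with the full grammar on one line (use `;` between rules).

Generating nonterminals: {A, B, L, M, N, S}.
Reachable from S after that: {A, L, M, N, S}.
Removed useless symbols: {B} and every production mentioning them.

S ::= n | N M M | N; N ::= ) | M n | + L | ) A; L ::= - ) | ) | N; M ::= - + | L -; A ::= + ( | - | L M A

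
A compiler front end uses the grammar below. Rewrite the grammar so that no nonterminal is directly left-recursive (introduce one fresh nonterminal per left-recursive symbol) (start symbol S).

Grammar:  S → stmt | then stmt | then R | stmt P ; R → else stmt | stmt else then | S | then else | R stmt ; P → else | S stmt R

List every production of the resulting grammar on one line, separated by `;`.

R is directly left-recursive.
For R: α = {stmt}, β = {else stmt, stmt else then, S, then else}. Rewrite as R → β R' and R' → α R' | ε.

S → stmt | then stmt | then R | stmt P; R → else stmt R' | stmt else then R' | S R' | then else R'; P → else | S stmt R; R' → stmt R' | ε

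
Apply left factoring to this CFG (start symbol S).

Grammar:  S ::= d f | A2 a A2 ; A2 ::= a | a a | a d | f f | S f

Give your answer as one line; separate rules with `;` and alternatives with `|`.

A2 has alternatives sharing prefix 'a': factor to A2 → a A2' with A2' → ε | a | d.

S ::= d f | A2 a A2; A2 ::= f f | S f | a A2'; A2' ::= ε | a | d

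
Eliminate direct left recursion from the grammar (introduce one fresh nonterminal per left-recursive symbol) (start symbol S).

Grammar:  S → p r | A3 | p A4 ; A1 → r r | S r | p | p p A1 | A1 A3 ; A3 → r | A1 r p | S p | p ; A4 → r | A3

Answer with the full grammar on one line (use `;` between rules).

A1 is directly left-recursive.
For A1: α = {A3}, β = {r r, S r, p, p p A1}. Rewrite as A1 → β A1' and A1' → α A1' | ε.

S → p r | A3 | p A4; A1 → r r A1' | S r A1' | p A1' | p p A1 A1'; A3 → r | A1 r p | S p | p; A4 → r | A3; A1' → A3 A1' | epsilon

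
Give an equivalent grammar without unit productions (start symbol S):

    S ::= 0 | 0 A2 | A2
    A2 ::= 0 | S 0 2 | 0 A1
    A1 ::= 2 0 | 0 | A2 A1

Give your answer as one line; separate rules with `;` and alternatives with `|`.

Unit pairs: S ⇒* {A2}.
Replace each nonterminal's rules with the union of the non-unit rules of every nonterminal it unit-derives.

S ::= 0 | S 0 2 | 0 A1 | 0 A2; A2 ::= 0 | S 0 2 | 0 A1; A1 ::= 2 0 | 0 | A2 A1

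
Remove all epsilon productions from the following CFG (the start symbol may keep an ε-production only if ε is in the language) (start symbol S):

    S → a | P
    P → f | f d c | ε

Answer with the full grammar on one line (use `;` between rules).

S → a | P | ε; P → f | f d c

Nullable nonterminals: {P, S}.
ε ∈ L(G) since S is nullable, so keep S → ε.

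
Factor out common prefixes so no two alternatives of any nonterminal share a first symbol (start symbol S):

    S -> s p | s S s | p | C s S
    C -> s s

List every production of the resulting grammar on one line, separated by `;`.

S has alternatives sharing prefix 's': factor to S → s S' with S' → p | S s.

S -> p | C s S | s S'; C -> s s; S' -> p | S s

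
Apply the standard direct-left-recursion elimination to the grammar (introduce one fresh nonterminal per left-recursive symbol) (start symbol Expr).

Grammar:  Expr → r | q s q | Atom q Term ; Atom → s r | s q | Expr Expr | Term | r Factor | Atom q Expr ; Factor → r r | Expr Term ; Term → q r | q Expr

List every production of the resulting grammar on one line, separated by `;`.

Expr → r | q s q | Atom q Term; Atom → s r Atom1 | s q Atom1 | Expr Expr Atom1 | Term Atom1 | r Factor Atom1; Factor → r r | Expr Term; Term → q r | q Expr; Atom1 → q Expr Atom1 | ε

Left recursion appears on Atom.
For Atom: α = {q Expr}, β = {s r, s q, Expr Expr, Term, r Factor}. Rewrite as Atom → β Atom1 and Atom1 → α Atom1 | ε.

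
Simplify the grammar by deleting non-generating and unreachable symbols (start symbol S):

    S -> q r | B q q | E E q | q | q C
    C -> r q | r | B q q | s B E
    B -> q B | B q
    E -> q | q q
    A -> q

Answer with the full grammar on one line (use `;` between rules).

Generating nonterminals: {A, C, E, S}.
Reachable from S after that: {C, E, S}.
Removed useless symbols: {A, B} and every production mentioning them.

S -> q r | E E q | q | q C; C -> r q | r; E -> q | q q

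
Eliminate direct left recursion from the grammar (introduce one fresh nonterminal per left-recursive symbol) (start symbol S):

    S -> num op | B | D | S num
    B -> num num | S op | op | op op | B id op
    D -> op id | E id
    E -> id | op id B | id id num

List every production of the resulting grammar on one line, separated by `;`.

S, B are directly left-recursive.
For S: α = {num}, β = {num op, B, D}. Rewrite as S → β S' and S' → α S' | ε.
For B: α = {id op}, β = {num num, S op, op, op op}. Rewrite as B → β B' and B' → α B' | ε.

S -> num op S' | B S' | D S'; B -> num num B' | S op B' | op B' | op op B'; D -> op id | E id; E -> id | op id B | id id num; S' -> num S' | epsilon; B' -> id op B' | epsilon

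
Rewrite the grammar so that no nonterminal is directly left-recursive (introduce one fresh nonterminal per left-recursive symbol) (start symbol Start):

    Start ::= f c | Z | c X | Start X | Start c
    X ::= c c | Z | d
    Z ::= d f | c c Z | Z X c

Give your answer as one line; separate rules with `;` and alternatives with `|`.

Start ::= f c Start1 | Z Start1 | c X Start1; X ::= c c | Z | d; Z ::= d f Z1 | c c Z Z1; Start1 ::= X Start1 | c Start1 | ε; Z1 ::= X c Z1 | ε

Directly left-recursive nonterminals: Start, Z.
For Start: α = {X, c}, β = {f c, Z, c X}. Rewrite as Start → β Start1 and Start1 → α Start1 | ε.
For Z: α = {X c}, β = {d f, c c Z}. Rewrite as Z → β Z1 and Z1 → α Z1 | ε.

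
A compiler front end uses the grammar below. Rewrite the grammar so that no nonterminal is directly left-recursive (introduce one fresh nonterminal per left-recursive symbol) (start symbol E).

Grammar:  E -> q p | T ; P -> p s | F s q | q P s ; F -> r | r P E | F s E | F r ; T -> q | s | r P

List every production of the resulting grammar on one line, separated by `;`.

Left recursion appears on F.
For F: α = {s E, r}, β = {r, r P E}. Rewrite as F → β F' and F' → α F' | ε.

E -> q p | T; P -> p s | F s q | q P s; F -> r F' | r P E F'; T -> q | s | r P; F' -> s E F' | r F' | ε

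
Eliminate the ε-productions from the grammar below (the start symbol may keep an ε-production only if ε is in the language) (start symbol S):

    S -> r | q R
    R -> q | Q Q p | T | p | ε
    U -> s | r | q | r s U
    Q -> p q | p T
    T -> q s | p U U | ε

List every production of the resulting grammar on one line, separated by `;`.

S -> r | q R | q; R -> q | Q Q p | T | p; U -> s | r | q | r s U; Q -> p q | p T | p; T -> q s | p U U

Nullable nonterminals: {R, T}.
ε ∉ L(G), so no ε-production is kept.
For each production, add variants omitting each subset of nullable occurrences: S → q R gives q R | q. Q → p T gives p T | p.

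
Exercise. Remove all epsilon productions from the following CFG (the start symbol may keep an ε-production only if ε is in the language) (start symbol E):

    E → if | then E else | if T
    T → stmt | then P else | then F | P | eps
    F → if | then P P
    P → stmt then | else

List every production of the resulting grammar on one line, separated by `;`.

The nullable symbols are {T}.
ε ∉ L(G), so no ε-production is kept.

E → if | then E else | if T; T → stmt | then P else | then F | P; F → if | then P P; P → stmt then | else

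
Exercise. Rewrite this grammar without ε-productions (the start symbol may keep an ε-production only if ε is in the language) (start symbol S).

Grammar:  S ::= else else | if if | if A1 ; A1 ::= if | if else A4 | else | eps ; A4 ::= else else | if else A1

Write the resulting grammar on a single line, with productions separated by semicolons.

S ::= else else | if if | if A1 | if; A1 ::= if | if else A4 | else; A4 ::= else else | if else A1 | if else

The nullable symbols are {A1}.
ε ∉ L(G), so no ε-production is kept.
For each production, add variants omitting each subset of nullable occurrences: S → if A1 gives if A1 | if. A4 → if else A1 gives if else A1 | if else.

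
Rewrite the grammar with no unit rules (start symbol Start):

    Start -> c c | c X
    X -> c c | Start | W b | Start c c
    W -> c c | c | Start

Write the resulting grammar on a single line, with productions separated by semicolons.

Unit pairs: W ⇒* {Start}; X ⇒* {Start}.
For each unit pair (A, B), copy every non-unit production of B to A, then drop all unit productions.

Start -> c c | c X; X -> c c | c X | W b | Start c c; W -> c c | c X | c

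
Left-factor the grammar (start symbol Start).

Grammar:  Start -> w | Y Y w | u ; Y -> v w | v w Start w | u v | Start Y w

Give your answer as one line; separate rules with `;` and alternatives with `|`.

Y has alternatives sharing prefix 'v w': factor to Y → v w Y1 with Y1 → ε | Start w.

Start -> w | Y Y w | u; Y -> u v | Start Y w | v w Y1; Y1 -> epsilon | Start w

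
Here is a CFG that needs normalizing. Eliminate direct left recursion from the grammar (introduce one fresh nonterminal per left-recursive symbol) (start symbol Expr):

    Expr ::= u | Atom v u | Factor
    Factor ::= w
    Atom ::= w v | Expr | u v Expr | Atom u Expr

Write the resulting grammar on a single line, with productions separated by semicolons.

Expr ::= u | Atom v u | Factor; Factor ::= w; Atom ::= w v Atom1 | Expr Atom1 | u v Expr Atom1; Atom1 ::= u Expr Atom1 | epsilon

Atom is directly left-recursive.
For Atom: α = {u Expr}, β = {w v, Expr, u v Expr}. Rewrite as Atom → β Atom1 and Atom1 → α Atom1 | ε.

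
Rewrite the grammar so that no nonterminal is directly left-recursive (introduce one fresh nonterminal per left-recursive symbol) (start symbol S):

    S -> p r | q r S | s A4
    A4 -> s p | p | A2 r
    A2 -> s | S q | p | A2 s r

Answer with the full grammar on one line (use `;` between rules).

Directly left-recursive nonterminal: A2.
For A2: α = {s r}, β = {s, S q, p}. Rewrite as A2 → β A2' and A2' → α A2' | ε.

S -> p r | q r S | s A4; A4 -> s p | p | A2 r; A2 -> s A2' | S q A2' | p A2'; A2' -> s r A2' | ε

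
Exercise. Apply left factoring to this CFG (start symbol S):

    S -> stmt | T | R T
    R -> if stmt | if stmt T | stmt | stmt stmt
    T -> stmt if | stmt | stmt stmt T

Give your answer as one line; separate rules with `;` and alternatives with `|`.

R has alternatives sharing prefix 'if stmt': factor to R → if stmt R' with R' → ε | T.
R has alternatives sharing prefix 'stmt': factor to R → stmt R'' with R'' → ε | stmt.
T has alternatives sharing prefix 'stmt': factor to T → stmt T' with T' → if | ε | stmt T.

S -> stmt | T | R T; R -> if stmt R' | stmt R''; T -> stmt T'; R' -> epsilon | T; R'' -> epsilon | stmt; T' -> if | epsilon | stmt T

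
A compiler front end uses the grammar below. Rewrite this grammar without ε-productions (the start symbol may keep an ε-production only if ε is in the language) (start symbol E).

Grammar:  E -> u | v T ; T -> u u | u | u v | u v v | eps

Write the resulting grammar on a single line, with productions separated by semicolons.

Nullable set = {T}.
ε ∉ L(G), so no ε-production is kept.
Expand every rule over subsets of its nullable positions: E → v T gives v T | v.

E -> u | v T | v; T -> u u | u | u v | u v v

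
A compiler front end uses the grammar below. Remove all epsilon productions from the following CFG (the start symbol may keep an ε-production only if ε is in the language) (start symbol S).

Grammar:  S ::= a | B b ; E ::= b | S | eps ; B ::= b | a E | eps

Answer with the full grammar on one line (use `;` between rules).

S ::= a | B b | b; E ::= b | S; B ::= b | a E | a

Nullable set = {B, E}.
ε ∉ L(G), so no ε-production is kept.
Add the nullable-subset variants: S → B b gives B b | b. B → a E gives a E | a.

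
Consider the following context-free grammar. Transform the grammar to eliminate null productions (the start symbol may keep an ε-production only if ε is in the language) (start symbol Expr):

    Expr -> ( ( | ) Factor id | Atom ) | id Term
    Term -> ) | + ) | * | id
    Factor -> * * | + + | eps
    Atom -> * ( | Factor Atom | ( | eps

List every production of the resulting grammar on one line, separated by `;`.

The nullable symbols are {Atom, Factor}.
ε ∉ L(G), so no ε-production is kept.
Expand every rule over subsets of its nullable positions: Expr → ) Factor id gives ) Factor id | ) id. Expr → Atom ) gives Atom ) | ). Atom → Factor Atom gives Factor Atom | Factor.

Expr -> ( ( | ) Factor id | ) id | Atom ) | ) | id Term; Term -> ) | + ) | * | id; Factor -> * * | + +; Atom -> * ( | Factor Atom | Factor | (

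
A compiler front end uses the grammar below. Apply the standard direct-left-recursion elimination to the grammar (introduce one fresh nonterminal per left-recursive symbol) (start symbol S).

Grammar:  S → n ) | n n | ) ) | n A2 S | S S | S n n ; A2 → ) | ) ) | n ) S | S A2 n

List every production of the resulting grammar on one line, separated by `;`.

S → n ) S' | n n S' | ) ) S' | n A2 S S'; A2 → ) | ) ) | n ) S | S A2 n; S' → S S' | n n S' | ε

Left recursion appears on S.
For S: α = {S, n n}, β = {n ), n n, ) ), n A2 S}. Rewrite as S → β S' and S' → α S' | ε.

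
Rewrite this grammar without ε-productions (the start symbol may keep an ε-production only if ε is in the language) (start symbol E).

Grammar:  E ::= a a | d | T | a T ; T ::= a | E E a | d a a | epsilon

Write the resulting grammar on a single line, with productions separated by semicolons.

E ::= a a | d | T | a T | a | epsilon; T ::= a | E E a | E a | d a a

Nullable set = {E, T}.
ε ∈ L(G) since E is nullable, so keep E → ε.
For each production, add variants omitting each subset of nullable occurrences: E → a T gives a T | a. T → E E a gives E E a | E a.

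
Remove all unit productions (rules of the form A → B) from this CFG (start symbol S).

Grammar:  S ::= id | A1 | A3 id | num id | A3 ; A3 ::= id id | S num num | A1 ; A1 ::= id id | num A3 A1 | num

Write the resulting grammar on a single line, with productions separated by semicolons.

S ::= id id | num A3 A1 | num | id | A3 id | num id | S num num; A3 ::= id id | num A3 A1 | num | S num num; A1 ::= id id | num A3 A1 | num

Unit pairs: A3 ⇒* {A1}; S ⇒* {A1, A3}.
For every A with A ⇒* B via unit rules, add B's non-unit alternatives to A; then delete every rule of the form X → Y.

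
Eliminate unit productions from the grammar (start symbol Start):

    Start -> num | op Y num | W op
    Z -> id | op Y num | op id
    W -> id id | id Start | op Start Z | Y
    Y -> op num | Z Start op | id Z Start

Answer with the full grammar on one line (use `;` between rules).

Start -> num | op Y num | W op; Z -> id | op Y num | op id; W -> op num | Z Start op | id Z Start | id id | id Start | op Start Z; Y -> op num | Z Start op | id Z Start

Unit pairs: W ⇒* {Y}.
For each unit pair (A, B), copy every non-unit production of B to A, then drop all unit productions.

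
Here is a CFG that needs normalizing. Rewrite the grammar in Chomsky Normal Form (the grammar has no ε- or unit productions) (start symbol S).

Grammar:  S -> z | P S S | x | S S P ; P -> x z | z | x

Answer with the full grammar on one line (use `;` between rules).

Introduce a nonterminal for each terminal appearing in a rule of length ≥ 2: X1 → x, X2 → z.
Binarize each right-hand side of length ≥ 3 by chaining fresh nonterminals (Y1, Y2, …): affected rules were S → P S S; S → S S P.

S -> z | P Y1 | x | S Y2; P -> X1 X2 | z | x; X1 -> x; X2 -> z; Y1 -> S S; Y2 -> S P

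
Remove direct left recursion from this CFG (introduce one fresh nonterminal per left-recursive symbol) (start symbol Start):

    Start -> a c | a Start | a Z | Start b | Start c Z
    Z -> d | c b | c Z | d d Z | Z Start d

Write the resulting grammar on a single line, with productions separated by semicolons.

Start -> a c Start1 | a Start Start1 | a Z Start1; Z -> d Z1 | c b Z1 | c Z Z1 | d d Z Z1; Start1 -> b Start1 | c Z Start1 | ε; Z1 -> Start d Z1 | ε

Start, Z are directly left-recursive.
For Start: α = {b, c Z}, β = {a c, a Start, a Z}. Rewrite as Start → β Start1 and Start1 → α Start1 | ε.
For Z: α = {Start d}, β = {d, c b, c Z, d d Z}. Rewrite as Z → β Z1 and Z1 → α Z1 | ε.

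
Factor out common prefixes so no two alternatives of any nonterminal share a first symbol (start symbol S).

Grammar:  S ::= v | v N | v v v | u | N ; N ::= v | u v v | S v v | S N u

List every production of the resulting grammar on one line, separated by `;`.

S has alternatives sharing prefix 'v': factor to S → v S' with S' → ε | N | v v.
N has alternatives sharing prefix 'S': factor to N → S N' with N' → v v | N u.

S ::= u | N | v S'; N ::= v | u v v | S N'; S' ::= ε | N | v v; N' ::= v v | N u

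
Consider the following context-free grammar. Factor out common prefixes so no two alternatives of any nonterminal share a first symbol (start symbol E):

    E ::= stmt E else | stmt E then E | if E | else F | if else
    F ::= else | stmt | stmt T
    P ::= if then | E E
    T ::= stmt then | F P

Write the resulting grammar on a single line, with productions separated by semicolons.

E has alternatives sharing prefix 'stmt E': factor to E → stmt E E' with E' → else | then E.
E has alternatives sharing prefix 'if': factor to E → if E'' with E'' → E | else.
F has alternatives sharing prefix 'stmt': factor to F → stmt F' with F' → ε | T.

E ::= else F | stmt E E' | if E''; F ::= else | stmt F'; P ::= if then | E E; T ::= stmt then | F P; E' ::= else | then E; E'' ::= E | else; F' ::= ε | T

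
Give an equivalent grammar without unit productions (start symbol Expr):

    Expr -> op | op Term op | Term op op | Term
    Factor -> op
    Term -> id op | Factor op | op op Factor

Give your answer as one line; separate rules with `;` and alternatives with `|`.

Unit pairs: Expr ⇒* {Term}.
For each unit pair (A, B), copy every non-unit production of B to A, then drop all unit productions.

Expr -> id op | Factor op | op op Factor | op | op Term op | Term op op; Factor -> op; Term -> id op | Factor op | op op Factor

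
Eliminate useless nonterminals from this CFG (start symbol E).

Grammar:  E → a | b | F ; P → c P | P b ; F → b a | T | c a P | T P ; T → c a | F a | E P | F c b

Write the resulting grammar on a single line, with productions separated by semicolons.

Generating nonterminals: {E, F, T}.
Reachable from E after that: {E, F, T}.
Removed useless symbols: {P} and every production mentioning them.

E → a | b | F; F → b a | T; T → c a | F a | F c b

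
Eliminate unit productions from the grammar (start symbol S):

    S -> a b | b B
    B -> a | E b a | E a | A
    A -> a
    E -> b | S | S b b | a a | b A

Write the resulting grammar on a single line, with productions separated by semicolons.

S -> a b | b B; B -> a | E b a | E a; A -> a; E -> b | S b b | a a | b A | a b | b B

Unit pairs: B ⇒* {A}; E ⇒* {S}.
For each unit pair (A, B), copy every non-unit production of B to A, then drop all unit productions.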